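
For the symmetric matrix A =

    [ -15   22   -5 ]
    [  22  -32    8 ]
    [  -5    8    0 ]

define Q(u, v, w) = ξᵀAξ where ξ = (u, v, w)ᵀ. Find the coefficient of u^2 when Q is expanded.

-15

The coefficient of u^2 is the diagonal entry A[1,1] = -15.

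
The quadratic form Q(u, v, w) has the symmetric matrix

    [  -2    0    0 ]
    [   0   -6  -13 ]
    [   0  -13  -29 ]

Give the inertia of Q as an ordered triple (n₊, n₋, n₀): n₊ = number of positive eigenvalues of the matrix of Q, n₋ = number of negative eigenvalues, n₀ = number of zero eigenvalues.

Symmetric row and column elimination reduces A to a congruent diagonal form with pivots -2, -6, -5/6.
That gives 3 negative pivots.

(0, 3, 0)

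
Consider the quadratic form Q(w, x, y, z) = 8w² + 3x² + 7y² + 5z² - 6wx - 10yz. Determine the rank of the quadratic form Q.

The symmetric matrix is A = [[8, -3, 0, 0], [-3, 3, 0, 0], [0, 0, 7, -5], [0, 0, -5, 5]].
An LDLᵀ factorisation of A has diagonal entries 8, 15/8, 7, 10/7.
So there are 4 positive pivots.
The rank is the number of nonzero pivots: 4.

4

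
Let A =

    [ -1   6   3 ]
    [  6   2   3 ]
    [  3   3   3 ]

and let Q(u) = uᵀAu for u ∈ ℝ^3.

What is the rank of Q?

Congruent diagonalization of A (simultaneous row and column reduction) yields pivots -1, 38, 15/38.
That gives 2 positive, 1 negative pivots.
The rank is the number of nonzero pivots: 3.

3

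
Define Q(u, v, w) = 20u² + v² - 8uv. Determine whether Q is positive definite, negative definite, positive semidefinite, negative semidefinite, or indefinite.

Write A = [[20, -4, 0], [-4, 1, 0], [0, 0, 0]].
Symmetric row and column elimination reduces A to a congruent diagonal form with pivots 20, 1/5, 0.
That gives 2 positive, 1 zero pivots.
Hence Q is positive semidefinite.

positive semidefinite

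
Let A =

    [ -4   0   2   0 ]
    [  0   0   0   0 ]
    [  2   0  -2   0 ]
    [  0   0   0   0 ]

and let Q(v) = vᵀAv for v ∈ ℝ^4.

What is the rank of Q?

2

Congruent diagonalization of A (simultaneous row and column reduction) yields pivots -4, 0, -1, 0.
Counting signs: 2 negative, 2 zero.
The rank is the number of nonzero pivots: 2.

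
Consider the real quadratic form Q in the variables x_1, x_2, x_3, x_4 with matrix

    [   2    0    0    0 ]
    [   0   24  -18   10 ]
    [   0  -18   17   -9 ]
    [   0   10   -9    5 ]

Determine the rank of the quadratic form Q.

Symmetric row and column elimination reduces A to a congruent diagonal form with pivots 2, 24, 7/2, 4/21.
So there are 4 positive pivots.
The rank is the number of nonzero pivots: 4.

4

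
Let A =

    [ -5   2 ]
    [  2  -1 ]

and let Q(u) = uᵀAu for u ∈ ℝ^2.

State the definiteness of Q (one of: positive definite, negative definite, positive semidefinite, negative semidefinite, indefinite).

negative definite

An LDLᵀ factorisation of A has diagonal entries -5, -1/5.
Counting signs: 2 negative.
Hence Q is negative definite.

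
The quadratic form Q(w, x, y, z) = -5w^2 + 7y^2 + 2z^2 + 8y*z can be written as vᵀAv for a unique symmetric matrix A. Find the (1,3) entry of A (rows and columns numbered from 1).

0

The coefficient of w·y in Q is 0. For a symmetric A this equals A[1,3] + A[3,1] = 2·A[1,3].
So A[1,3] = 0/2 = 0.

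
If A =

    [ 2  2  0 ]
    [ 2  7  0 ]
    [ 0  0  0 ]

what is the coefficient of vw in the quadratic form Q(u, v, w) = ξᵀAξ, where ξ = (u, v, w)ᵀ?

The coefficient of vw is A[2,3] + A[3,2] = 2·0 = 0.

0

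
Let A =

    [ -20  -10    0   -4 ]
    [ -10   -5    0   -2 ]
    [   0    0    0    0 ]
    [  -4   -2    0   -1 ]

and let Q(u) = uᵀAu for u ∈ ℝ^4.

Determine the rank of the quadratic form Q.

Symmetric row and column elimination reduces A to a congruent diagonal form with pivots -20, 0, 0, -1/5.
So there are 2 negative, 2 zero pivots.
The rank is the number of nonzero pivots: 2.

2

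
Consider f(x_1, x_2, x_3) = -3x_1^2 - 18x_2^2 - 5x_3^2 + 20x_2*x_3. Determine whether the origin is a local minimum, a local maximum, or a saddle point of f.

saddle point

The Hessian at the origin is H = [[-6, 0, 0], [0, -36, 20], [0, 20, -10]].
Applying the same elementary operations to the rows and columns of H produces a congruent diagonal matrix with entries -6, -36, 10/9.
Counting signs: 1 positive, 2 negative.
H is indefinite, so the origin is a saddle point.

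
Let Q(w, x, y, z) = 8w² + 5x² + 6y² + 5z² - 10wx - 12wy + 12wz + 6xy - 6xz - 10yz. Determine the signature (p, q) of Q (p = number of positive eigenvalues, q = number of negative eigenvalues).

(4, 0)

Write A = [[8, -5, -6, 6], [-5, 5, 3, -3], [-6, 3, 6, -5], [6, -3, -5, 5]].
Symmetric row and column elimination reduces A to a congruent diagonal form with pivots 8, 15/8, 6/5, 1/6.
So there are 4 positive pivots.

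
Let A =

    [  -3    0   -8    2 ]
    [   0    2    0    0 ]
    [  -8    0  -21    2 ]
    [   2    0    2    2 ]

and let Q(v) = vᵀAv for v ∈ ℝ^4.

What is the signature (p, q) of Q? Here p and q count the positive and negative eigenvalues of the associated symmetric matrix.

Symmetric row and column elimination reduces A to a congruent diagonal form with pivots -3, 2, 1/3, -30.
So there are 2 positive, 2 negative pivots.

(2, 2)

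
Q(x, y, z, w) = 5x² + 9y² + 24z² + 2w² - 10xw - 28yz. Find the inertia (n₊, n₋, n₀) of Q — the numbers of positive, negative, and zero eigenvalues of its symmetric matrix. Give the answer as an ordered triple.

The associated matrix is A = [[5, 0, 0, -5], [0, 9, -14, 0], [0, -14, 24, 0], [-5, 0, 0, 2]].
Row-reducing A symmetrically gives the diagonal entries 5, 9, 20/9, -3.
That gives 3 positive, 1 negative pivots.

(3, 1, 0)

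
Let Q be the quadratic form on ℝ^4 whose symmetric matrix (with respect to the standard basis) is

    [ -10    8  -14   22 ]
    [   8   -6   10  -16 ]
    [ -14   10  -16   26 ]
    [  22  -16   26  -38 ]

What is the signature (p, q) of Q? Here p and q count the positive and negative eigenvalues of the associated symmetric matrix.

Applying the same elementary operations to the rows and columns of A produces a congruent diagonal matrix with entries -10, 2/5, 0, 4.
So there are 2 positive, 1 negative, 1 zero pivots.

(2, 1)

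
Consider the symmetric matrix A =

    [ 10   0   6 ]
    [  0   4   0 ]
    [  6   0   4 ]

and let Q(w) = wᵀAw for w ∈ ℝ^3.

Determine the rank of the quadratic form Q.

3

Row-reducing A symmetrically gives the diagonal entries 10, 4, 2/5.
That gives 3 positive pivots.
The rank is the number of nonzero pivots: 3.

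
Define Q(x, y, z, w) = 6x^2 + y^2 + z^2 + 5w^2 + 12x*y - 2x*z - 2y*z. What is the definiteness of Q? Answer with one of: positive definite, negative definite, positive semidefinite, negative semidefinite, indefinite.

indefinite

Write A = [[6, 6, -1, 0], [6, 1, -1, 0], [-1, -1, 1, 0], [0, 0, 0, 5]].
Applying the same elementary operations to the rows and columns of A produces a congruent diagonal matrix with entries 6, -5, 5/6, 5.
That gives 3 positive, 1 negative pivots.
Hence Q is indefinite.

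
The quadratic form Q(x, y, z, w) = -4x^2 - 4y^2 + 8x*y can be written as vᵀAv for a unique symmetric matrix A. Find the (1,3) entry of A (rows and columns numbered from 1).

The coefficient of x·z in Q is 0. For a symmetric A this equals A[1,3] + A[3,1] = 2·A[1,3].
So A[1,3] = 0/2 = 0.

0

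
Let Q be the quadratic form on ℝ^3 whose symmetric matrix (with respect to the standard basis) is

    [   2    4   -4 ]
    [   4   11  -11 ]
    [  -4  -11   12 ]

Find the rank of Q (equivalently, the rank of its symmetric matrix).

3

Symmetric row and column elimination reduces A to a congruent diagonal form with pivots 2, 3, 1.
Counting signs: 3 positive.
The rank is the number of nonzero pivots: 3.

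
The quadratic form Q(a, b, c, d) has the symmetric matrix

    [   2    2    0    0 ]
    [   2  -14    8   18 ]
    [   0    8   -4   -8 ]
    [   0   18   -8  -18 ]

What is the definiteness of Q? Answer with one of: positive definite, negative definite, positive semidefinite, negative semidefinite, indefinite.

A is congruent to a diagonal matrix with 2 positive, 2 negative and 0 zero entries, so Q is indefinite.

indefinite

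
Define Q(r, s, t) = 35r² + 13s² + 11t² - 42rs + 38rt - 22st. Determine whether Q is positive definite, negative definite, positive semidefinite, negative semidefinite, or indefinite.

The symmetric matrix of Q is A = [[35, -21, 19], [-21, 13, -11], [19, -11, 11]].
Leading principal minors: Δ_1 = 35, Δ_2 = 14, Δ_3 = 4.
All leading principal minors are positive, so by Sylvester's criterion Q is positive definite.

positive definite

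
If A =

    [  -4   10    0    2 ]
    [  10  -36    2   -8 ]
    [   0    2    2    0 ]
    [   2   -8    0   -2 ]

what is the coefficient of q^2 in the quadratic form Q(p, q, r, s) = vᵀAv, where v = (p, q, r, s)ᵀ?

The coefficient of q^2 is the diagonal entry A[2,2] = -36.

-36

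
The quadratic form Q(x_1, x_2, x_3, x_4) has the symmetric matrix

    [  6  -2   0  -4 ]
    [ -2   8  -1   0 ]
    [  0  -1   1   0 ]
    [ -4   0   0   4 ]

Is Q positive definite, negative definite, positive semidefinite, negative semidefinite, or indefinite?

positive definite

An LDLᵀ factorisation of A has diagonal entries 6, 22/3, 19/22, 20/19.
Counting signs: 4 positive.
Hence Q is positive definite.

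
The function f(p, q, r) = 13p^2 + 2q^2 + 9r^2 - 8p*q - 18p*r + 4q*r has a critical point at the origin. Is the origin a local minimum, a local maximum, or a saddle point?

local minimum

The Hessian at the origin is H = [[26, -8, -18], [-8, 4, 4], [-18, 4, 18]].
Row-reducing H symmetrically gives the diagonal entries 26, 20/13, 4.
So there are 3 positive pivots.
H is positive definite, so the origin is a strict local minimum.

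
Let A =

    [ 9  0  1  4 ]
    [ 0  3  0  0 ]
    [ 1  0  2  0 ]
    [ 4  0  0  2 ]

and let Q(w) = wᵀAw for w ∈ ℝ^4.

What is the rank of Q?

Row-reducing A symmetrically gives the diagonal entries 9, 3, 17/9, 2/17.
Counting signs: 4 positive.
The rank is the number of nonzero pivots: 4.

4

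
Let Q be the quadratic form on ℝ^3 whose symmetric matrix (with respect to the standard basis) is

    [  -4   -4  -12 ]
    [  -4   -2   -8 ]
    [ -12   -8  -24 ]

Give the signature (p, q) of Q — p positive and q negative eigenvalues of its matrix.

Applying the same elementary operations to the rows and columns of A produces a congruent diagonal matrix with entries -4, 2, 4.
Counting signs: 2 positive, 1 negative.

(2, 1)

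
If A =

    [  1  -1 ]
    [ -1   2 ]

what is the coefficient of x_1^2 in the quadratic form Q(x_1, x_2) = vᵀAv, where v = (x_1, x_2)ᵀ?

The coefficient of x_1^2 is the diagonal entry A[1,1] = 1.

1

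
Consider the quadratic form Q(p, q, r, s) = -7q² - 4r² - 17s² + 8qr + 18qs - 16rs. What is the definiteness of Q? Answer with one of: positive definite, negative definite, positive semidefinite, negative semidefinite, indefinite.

Write A = [[0, 0, 0, 0], [0, -7, 4, 9], [0, 4, -4, -8], [0, 9, -8, -17]].
Applying the same elementary operations to the rows and columns of A produces a congruent diagonal matrix with entries 0, -7, -12/7, -2/3.
Counting signs: 3 negative, 1 zero.
Hence Q is negative semidefinite.

negative semidefinite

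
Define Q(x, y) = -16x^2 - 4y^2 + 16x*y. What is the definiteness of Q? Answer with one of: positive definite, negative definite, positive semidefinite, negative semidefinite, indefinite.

negative semidefinite

The symmetric matrix of Q is [[-16, 8], [8, -4]].
For the 2×2 matrix [[-16, 8], [8, -4]]: det = -16·-4 − (8)² = 0, trace = -20.
det = 0 so one eigenvalue is zero; the form is semidefinite with the sign of the trace.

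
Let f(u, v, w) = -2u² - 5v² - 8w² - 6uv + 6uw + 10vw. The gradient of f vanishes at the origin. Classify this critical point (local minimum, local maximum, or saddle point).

The Hessian at the origin is H = [[-4, -6, 6], [-6, -10, 10], [6, 10, -16]].
Applying the same elementary operations to the rows and columns of H produces a congruent diagonal matrix with entries -4, -1, -6.
That gives 3 negative pivots.
H is negative definite, so the origin is a strict local maximum.

local maximum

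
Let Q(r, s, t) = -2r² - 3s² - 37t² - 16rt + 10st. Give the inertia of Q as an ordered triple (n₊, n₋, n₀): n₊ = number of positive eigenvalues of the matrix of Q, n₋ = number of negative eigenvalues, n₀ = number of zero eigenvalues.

The associated matrix is A = [[-2, 0, -8], [0, -3, 5], [-8, 5, -37]].
Applying the same elementary operations to the rows and columns of A produces a congruent diagonal matrix with entries -2, -3, 10/3.
That gives 1 positive, 2 negative pivots.

(1, 2, 0)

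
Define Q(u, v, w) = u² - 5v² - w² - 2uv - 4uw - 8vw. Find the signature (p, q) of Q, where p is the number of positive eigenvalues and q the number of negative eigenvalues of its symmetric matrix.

The associated matrix is A = [[1, -1, -2], [-1, -5, -4], [-2, -4, -1]].
Congruent diagonalization of A (simultaneous row and column reduction) yields pivots 1, -6, 1.
That gives 2 positive, 1 negative pivots.

(2, 1)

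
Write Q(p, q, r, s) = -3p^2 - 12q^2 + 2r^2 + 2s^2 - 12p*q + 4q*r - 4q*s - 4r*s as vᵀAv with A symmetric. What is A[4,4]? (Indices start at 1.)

The coefficient of s^2 in Q is 2, and that is exactly A[4,4].

2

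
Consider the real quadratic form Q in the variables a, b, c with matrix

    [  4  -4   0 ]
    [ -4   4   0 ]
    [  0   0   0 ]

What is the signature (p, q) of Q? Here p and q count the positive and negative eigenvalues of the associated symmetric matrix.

Symmetric row and column elimination reduces A to a congruent diagonal form with pivots 4, 0, 0.
That gives 1 positive, 2 zero pivots.

(1, 0)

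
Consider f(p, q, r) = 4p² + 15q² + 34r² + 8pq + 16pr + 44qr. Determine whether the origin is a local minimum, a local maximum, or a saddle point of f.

The Hessian at the origin is H = [[8, 8, 16], [8, 30, 44], [16, 44, 68]].
Symmetric row and column elimination reduces H to a congruent diagonal form with pivots 8, 22, 4/11.
Counting signs: 3 positive.
H is positive definite, so the origin is a strict local minimum.

local minimum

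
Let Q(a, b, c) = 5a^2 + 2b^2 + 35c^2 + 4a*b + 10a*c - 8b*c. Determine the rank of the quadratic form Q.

Write A = [[5, 2, 5], [2, 2, -4], [5, -4, 35]].
Congruent diagonalization of A (simultaneous row and column reduction) yields pivots 5, 6/5, 0.
That gives 2 positive, 1 zero pivots.
The rank is the number of nonzero pivots: 2.

2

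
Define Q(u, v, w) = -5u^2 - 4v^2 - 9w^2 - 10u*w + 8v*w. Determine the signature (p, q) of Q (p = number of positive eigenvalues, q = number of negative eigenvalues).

The symmetric matrix is A = [[-5, 0, -5], [0, -4, 4], [-5, 4, -9]].
Applying the same elementary operations to the rows and columns of A produces a congruent diagonal matrix with entries -5, -4, 0.
Counting signs: 2 negative, 1 zero.

(0, 2)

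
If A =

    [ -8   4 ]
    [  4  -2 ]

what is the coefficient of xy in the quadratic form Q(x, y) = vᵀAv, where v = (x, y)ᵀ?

8

The coefficient of xy is A[1,2] + A[2,1] = 2·4 = 8.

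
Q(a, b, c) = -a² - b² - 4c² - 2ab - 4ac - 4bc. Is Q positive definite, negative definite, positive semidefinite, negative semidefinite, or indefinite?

The symmetric matrix is A = [[-1, -1, -2], [-1, -1, -2], [-2, -2, -4]].
Congruent diagonalization of A (simultaneous row and column reduction) yields pivots -1, 0, 0.
So there are 1 negative, 2 zero pivots.
Hence Q is negative semidefinite.

negative semidefinite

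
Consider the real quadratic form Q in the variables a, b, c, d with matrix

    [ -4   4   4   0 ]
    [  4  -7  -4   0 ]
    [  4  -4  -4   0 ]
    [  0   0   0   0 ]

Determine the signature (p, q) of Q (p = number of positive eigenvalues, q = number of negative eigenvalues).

Row-reducing A symmetrically gives the diagonal entries -4, -3, 0, 0.
That gives 2 negative, 2 zero pivots.

(0, 2)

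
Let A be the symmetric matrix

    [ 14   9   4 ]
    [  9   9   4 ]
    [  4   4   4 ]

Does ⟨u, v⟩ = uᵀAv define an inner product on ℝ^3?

Symmetric row and column elimination reduces A to a congruent diagonal form with pivots 14, 45/14, 20/9.
That gives 3 positive pivots.
Hence Q is positive definite.
⟨·,·⟩ is an inner product exactly when A is positive definite.

yes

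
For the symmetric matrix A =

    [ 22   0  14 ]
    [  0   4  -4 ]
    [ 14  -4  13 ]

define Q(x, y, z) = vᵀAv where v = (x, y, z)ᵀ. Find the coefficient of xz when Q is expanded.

The coefficient of xz is A[1,3] + A[3,1] = 2·14 = 28.

28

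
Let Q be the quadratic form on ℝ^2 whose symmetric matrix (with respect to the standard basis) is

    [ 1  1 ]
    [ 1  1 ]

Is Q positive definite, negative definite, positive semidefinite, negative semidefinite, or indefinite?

For the 2×2 matrix [[1, 1], [1, 1]]: det = 1·1 − (1)² = 0, trace = 2.
det = 0 so one eigenvalue is zero; the form is semidefinite with the sign of the trace.

positive semidefinite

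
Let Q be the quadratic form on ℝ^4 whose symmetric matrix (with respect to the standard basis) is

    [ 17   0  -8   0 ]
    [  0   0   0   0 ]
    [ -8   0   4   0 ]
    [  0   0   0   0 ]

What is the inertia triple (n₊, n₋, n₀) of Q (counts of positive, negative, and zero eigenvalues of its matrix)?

Row-reducing A symmetrically gives the diagonal entries 17, 0, 4/17, 0.
So there are 2 positive, 2 zero pivots.

(2, 0, 2)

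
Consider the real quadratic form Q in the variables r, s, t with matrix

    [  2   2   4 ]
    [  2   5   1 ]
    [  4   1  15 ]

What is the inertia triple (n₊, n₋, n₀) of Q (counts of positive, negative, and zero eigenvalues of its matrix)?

(3, 0, 0)

Symmetric row and column elimination reduces A to a congruent diagonal form with pivots 2, 3, 4.
Counting signs: 3 positive.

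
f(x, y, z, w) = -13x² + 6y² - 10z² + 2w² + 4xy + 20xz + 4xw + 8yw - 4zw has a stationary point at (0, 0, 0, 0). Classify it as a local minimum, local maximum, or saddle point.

saddle point

The Hessian at the origin is H = [[-26, 4, 20, 4], [4, 12, 0, 8], [20, 0, -20, -4], [4, 8, -4, 4]].
Congruent diagonalization of H (simultaneous row and column reduction) yields pivots -26, 164/13, -220/41, 24/55.
Counting signs: 2 positive, 2 negative.
H is indefinite, so the origin is a saddle point.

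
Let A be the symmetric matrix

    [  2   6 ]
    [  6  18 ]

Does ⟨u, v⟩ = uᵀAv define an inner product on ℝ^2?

no

Congruent diagonalization of A (simultaneous row and column reduction) yields pivots 2, 0.
So there are 1 positive, 1 zero pivots.
Hence Q is positive semidefinite.
⟨·,·⟩ is an inner product exactly when A is positive definite.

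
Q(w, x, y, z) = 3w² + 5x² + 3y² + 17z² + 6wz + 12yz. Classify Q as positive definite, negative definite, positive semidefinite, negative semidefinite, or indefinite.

positive definite

The symmetric matrix is A = [[3, 0, 0, 3], [0, 5, 0, 0], [0, 0, 3, 6], [3, 0, 6, 17]].
Applying the same elementary operations to the rows and columns of A produces a congruent diagonal matrix with entries 3, 5, 3, 2.
That gives 4 positive pivots.
Hence Q is positive definite.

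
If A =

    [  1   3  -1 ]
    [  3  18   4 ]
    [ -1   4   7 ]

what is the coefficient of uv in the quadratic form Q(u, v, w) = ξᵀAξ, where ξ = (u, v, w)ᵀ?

6

The coefficient of uv is A[1,2] + A[2,1] = 2·3 = 6.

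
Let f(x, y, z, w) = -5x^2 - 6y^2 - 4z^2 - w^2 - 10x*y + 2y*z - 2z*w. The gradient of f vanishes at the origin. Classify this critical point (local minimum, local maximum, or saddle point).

local maximum

The Hessian at the origin is H = [[-10, -10, 0, 0], [-10, -12, 2, 0], [0, 2, -8, -2], [0, 0, -2, -2]].
Applying the same elementary operations to the rows and columns of H produces a congruent diagonal matrix with entries -10, -2, -6, -4/3.
Counting signs: 4 negative.
H is negative definite, so the origin is a strict local maximum.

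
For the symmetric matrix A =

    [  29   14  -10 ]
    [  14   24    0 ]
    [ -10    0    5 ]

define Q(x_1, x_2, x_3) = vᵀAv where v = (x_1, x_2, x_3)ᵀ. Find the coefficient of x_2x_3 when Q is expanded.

0

The coefficient of x_2x_3 is A[2,3] + A[3,2] = 2·0 = 0.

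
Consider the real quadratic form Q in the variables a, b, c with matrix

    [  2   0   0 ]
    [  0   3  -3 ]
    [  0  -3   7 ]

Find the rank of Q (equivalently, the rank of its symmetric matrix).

An LDLᵀ factorisation of A has diagonal entries 2, 3, 4.
That gives 3 positive pivots.
The rank is the number of nonzero pivots: 3.

3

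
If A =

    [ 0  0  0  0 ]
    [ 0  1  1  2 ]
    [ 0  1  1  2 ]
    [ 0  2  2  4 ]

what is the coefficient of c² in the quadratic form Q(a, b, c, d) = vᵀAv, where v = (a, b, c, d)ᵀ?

1

The coefficient of c² is the diagonal entry A[3,3] = 1.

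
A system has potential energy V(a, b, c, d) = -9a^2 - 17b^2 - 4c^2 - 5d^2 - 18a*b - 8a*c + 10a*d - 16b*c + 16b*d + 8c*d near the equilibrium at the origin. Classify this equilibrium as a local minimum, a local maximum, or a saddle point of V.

The Hessian at the origin is H = [[-18, -18, -8, 10], [-18, -34, -16, 16], [-8, -16, -8, 8], [10, 16, 8, -10]].
Applying the same elementary operations to the rows and columns of H produces a congruent diagonal matrix with entries -18, -16, -4/9, -3/2.
Counting signs: 4 negative.
H is negative definite, so the origin is a strict local maximum.

local maximum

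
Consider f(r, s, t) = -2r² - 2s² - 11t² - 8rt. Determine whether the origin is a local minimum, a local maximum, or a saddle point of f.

local maximum

The Hessian at the origin is H = [[-4, 0, -8], [0, -4, 0], [-8, 0, -22]].
Symmetric row and column elimination reduces H to a congruent diagonal form with pivots -4, -4, -6.
That gives 3 negative pivots.
H is negative definite, so the origin is a strict local maximum.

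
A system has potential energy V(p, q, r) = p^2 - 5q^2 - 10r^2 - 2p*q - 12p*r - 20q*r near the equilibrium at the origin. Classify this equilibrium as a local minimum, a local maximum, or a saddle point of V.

The Hessian at the origin is H = [[2, -2, -12], [-2, -10, -20], [-12, -20, -20]].
Applying the same elementary operations to the rows and columns of H produces a congruent diagonal matrix with entries 2, -12, -20/3.
So there are 1 positive, 2 negative pivots.
H is indefinite, so the origin is a saddle point.

saddle point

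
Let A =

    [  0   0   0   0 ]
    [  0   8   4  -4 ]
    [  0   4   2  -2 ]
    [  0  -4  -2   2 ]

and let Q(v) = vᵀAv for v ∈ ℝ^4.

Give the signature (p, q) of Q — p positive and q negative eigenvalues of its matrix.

(1, 0)

Applying the same elementary operations to the rows and columns of A produces a congruent diagonal matrix with entries 0, 8, 0, 0.
That gives 1 positive, 3 zero pivots.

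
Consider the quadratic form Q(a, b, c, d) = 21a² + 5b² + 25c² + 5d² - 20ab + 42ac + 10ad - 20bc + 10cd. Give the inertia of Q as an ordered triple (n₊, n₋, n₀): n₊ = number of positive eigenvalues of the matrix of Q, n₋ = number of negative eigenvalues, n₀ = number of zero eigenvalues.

Write A = [[21, -10, 21, 5], [-10, 5, -10, 0], [21, -10, 25, 5], [5, 0, 5, 5]].
Row-reducing A symmetrically gives the diagonal entries 21, 5/21, 4, -20.
So there are 3 positive, 1 negative pivots.

(3, 1, 0)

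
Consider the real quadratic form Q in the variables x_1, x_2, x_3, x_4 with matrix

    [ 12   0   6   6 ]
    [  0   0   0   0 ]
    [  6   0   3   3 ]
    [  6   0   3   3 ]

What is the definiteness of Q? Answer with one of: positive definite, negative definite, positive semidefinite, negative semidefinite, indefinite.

positive semidefinite

Row-reducing A symmetrically gives the diagonal entries 12, 0, 0, 0.
So there are 1 positive, 3 zero pivots.
Hence Q is positive semidefinite.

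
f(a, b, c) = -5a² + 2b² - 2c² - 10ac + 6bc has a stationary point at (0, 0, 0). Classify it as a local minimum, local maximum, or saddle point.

saddle point

The Hessian at the origin is H = [[-10, 0, -10], [0, 4, 6], [-10, 6, -4]].
Symmetric row and column elimination reduces H to a congruent diagonal form with pivots -10, 4, -3.
That gives 1 positive, 2 negative pivots.
H is indefinite, so the origin is a saddle point.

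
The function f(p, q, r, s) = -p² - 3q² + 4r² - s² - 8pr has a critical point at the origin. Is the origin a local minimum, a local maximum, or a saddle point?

saddle point

The Hessian at the origin is H = [[-2, 0, -8, 0], [0, -6, 0, 0], [-8, 0, 8, 0], [0, 0, 0, -2]].
An LDLᵀ factorisation of H has diagonal entries -2, -6, 40, -2.
That gives 1 positive, 3 negative pivots.
H is indefinite, so the origin is a saddle point.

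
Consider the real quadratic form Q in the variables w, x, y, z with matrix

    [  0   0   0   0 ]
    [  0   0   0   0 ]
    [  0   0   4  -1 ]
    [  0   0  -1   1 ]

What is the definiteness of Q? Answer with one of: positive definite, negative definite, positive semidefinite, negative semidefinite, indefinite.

Symmetric row and column elimination reduces A to a congruent diagonal form with pivots 0, 0, 4, 3/4.
Counting signs: 2 positive, 2 zero.
Hence Q is positive semidefinite.

positive semidefinite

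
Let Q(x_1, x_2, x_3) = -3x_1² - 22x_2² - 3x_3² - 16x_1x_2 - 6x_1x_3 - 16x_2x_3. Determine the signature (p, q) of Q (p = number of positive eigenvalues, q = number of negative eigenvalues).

The associated matrix is A = [[-3, -8, -3], [-8, -22, -8], [-3, -8, -3]].
Applying the same elementary operations to the rows and columns of A produces a congruent diagonal matrix with entries -3, -2/3, 0.
So there are 2 negative, 1 zero pivots.

(0, 2)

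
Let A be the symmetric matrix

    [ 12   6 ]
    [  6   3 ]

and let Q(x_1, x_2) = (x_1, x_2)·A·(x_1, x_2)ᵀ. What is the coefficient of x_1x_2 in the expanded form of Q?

The coefficient of x_1x_2 is A[1,2] + A[2,1] = 2·6 = 12.

12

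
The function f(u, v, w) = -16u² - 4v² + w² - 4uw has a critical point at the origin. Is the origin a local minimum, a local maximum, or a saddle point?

saddle point

The Hessian at the origin is H = [[-32, 0, -4], [0, -8, 0], [-4, 0, 2]].
Symmetric row and column elimination reduces H to a congruent diagonal form with pivots -32, -8, 5/2.
That gives 1 positive, 2 negative pivots.
H is indefinite, so the origin is a saddle point.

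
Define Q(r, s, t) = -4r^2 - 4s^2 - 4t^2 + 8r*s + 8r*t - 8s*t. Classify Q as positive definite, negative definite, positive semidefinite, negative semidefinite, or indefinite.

The symmetric matrix is A = [[-4, 4, 4], [4, -4, -4], [4, -4, -4]].
Congruent diagonalization of A (simultaneous row and column reduction) yields pivots -4, 0, 0.
Counting signs: 1 negative, 2 zero.
Hence Q is negative semidefinite.

negative semidefinite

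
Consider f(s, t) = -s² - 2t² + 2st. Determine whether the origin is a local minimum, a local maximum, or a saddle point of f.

local maximum

The Hessian at the origin is H = [[-2, 2], [2, -4]].
det H = -2·-4 − (2)² = 4 > 0 and H[1,1] = -2 < 0, so H is negative definite.
Therefore the origin is a local maximum.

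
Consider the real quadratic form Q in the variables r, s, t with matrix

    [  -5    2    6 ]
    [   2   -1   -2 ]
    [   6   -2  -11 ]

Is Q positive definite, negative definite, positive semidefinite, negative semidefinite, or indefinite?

Leading principal minors: Δ_1 = -5, Δ_2 = 1, Δ_3 = -3.
The signs alternate starting with Δ_1 < 0, so by Sylvester's criterion Q is negative definite.

negative definite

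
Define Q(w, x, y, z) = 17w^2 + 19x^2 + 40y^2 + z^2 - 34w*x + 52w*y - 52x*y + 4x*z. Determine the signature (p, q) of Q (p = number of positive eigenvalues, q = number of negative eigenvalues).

(3, 1)

Write A = [[17, -17, 26, 0], [-17, 19, -26, 2], [26, -26, 40, 0], [0, 2, 0, 1]].
Congruent diagonalization of A (simultaneous row and column reduction) yields pivots 17, 2, 4/17, -1.
That gives 3 positive, 1 negative pivots.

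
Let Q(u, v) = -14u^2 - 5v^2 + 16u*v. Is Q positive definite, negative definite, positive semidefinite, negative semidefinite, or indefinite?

negative definite

The symmetric matrix of Q is A = [[-14, 8], [8, -5]].
Leading principal minors: Δ_1 = -14, Δ_2 = 6.
The signs alternate starting with Δ_1 < 0, so by Sylvester's criterion Q is negative definite.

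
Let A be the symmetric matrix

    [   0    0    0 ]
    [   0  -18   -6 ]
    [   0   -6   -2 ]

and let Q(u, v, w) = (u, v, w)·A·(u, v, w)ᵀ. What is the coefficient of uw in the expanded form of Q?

The coefficient of uw is A[1,3] + A[3,1] = 2·0 = 0.

0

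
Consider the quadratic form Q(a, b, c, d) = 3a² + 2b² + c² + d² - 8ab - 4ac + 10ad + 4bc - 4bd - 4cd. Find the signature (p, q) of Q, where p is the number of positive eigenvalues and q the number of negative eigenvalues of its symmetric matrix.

(1, 2)

Write A = [[3, -4, -2, 5], [-4, 2, 2, -2], [-2, 2, 1, -2], [5, -2, -2, 1]].
Row-reducing A symmetrically gives the diagonal entries 3, -10/3, -1/5, 0.
That gives 1 positive, 2 negative, 1 zero pivots.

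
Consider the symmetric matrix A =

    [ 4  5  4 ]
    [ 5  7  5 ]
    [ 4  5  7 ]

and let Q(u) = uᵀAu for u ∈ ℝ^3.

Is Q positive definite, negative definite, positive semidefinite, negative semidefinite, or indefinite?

Leading principal minors: Δ_1 = 4, Δ_2 = 3, Δ_3 = 9.
All leading principal minors are positive, so by Sylvester's criterion Q is positive definite.

positive definite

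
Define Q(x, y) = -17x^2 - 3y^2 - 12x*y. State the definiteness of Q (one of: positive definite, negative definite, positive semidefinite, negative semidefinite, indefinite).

negative definite

The symmetric matrix is A = [[-17, -6], [-6, -3]].
Row-reducing A symmetrically gives the diagonal entries -17, -15/17.
So there are 2 negative pivots.
Hence Q is negative definite.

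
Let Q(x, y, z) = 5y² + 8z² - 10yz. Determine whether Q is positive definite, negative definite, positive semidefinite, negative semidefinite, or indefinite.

The associated matrix is A = [[0, 0, 0], [0, 5, -5], [0, -5, 8]].
Row-reducing A symmetrically gives the diagonal entries 0, 5, 3.
That gives 2 positive, 1 zero pivots.
Hence Q is positive semidefinite.

positive semidefinite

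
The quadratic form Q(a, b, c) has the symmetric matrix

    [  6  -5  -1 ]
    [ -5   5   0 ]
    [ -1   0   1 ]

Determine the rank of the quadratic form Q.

Symmetric row and column elimination reduces A to a congruent diagonal form with pivots 6, 5/6, 0.
So there are 2 positive, 1 zero pivots.
The rank is the number of nonzero pivots: 2.

2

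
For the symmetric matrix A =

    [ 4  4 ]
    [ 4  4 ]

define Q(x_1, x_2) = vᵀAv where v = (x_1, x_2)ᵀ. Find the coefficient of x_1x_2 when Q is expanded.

The coefficient of x_1x_2 is A[1,2] + A[2,1] = 2·4 = 8.

8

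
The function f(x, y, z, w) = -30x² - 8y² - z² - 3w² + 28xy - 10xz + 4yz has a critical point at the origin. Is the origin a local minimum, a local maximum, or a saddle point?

The Hessian at the origin is H = [[-60, 28, -10, 0], [28, -16, 4, 0], [-10, 4, -2, 0], [0, 0, 0, -6]].
Row-reducing H symmetrically gives the diagonal entries -60, -44/15, -2/11, -6.
That gives 4 negative pivots.
H is negative definite, so the origin is a strict local maximum.

local maximum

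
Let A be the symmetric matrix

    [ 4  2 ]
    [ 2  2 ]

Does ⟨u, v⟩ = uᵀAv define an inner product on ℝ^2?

yes

Congruent diagonalization of A (simultaneous row and column reduction) yields pivots 4, 1.
Counting signs: 2 positive.
Hence Q is positive definite.
⟨·,·⟩ is an inner product exactly when A is positive definite.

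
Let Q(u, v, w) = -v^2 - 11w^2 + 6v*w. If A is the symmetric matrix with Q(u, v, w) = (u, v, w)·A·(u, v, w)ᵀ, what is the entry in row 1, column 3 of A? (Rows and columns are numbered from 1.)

0

The coefficient of u·w in Q is 0. For a symmetric A this equals A[1,3] + A[3,1] = 2·A[1,3].
So A[1,3] = 0/2 = 0.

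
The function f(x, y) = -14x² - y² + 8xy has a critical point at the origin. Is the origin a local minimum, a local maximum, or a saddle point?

saddle point

The Hessian at the origin is H = [[-28, 8], [8, -2]].
det H = -28·-2 − (8)² = -8 < 0, so H is indefinite.
Therefore the origin is a saddle point.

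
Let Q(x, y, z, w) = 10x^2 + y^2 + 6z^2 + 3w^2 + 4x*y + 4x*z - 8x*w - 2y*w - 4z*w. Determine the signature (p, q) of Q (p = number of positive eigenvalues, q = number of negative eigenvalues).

The associated matrix is A = [[10, 2, 2, -4], [2, 1, 0, -1], [2, 0, 6, -2], [-4, -1, -2, 3]].
Row-reducing A symmetrically gives the diagonal entries 10, 3/5, 16/3, 1.
Counting signs: 4 positive.

(4, 0)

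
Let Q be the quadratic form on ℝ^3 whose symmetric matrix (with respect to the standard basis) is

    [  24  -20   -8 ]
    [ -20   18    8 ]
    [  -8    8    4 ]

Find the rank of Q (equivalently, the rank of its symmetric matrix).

2

Congruent diagonalization of A (simultaneous row and column reduction) yields pivots 24, 4/3, 0.
Counting signs: 2 positive, 1 zero.
The rank is the number of nonzero pivots: 2.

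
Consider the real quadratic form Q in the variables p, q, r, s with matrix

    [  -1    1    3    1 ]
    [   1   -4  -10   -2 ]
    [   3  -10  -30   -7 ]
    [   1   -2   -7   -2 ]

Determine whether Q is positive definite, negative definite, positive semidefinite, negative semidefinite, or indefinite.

Congruent diagonalization of A (simultaneous row and column reduction) yields pivots -1, -3, -14/3, -1/14.
That gives 4 negative pivots.
Hence Q is negative definite.

negative definite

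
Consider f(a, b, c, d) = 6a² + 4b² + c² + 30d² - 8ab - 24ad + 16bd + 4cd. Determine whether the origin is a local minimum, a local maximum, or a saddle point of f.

local minimum

The Hessian at the origin is H = [[12, -8, 0, -24], [-8, 8, 0, 16], [0, 0, 2, 4], [-24, 16, 4, 60]].
Congruent diagonalization of H (simultaneous row and column reduction) yields pivots 12, 8/3, 2, 4.
Counting signs: 4 positive.
H is positive definite, so the origin is a strict local minimum.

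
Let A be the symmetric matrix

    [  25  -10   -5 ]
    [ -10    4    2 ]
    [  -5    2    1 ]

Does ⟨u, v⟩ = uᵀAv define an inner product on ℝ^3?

Congruent diagonalization of A (simultaneous row and column reduction) yields pivots 25, 0, 0.
That gives 1 positive, 2 zero pivots.
Hence Q is positive semidefinite.
⟨·,·⟩ is an inner product exactly when A is positive definite.

no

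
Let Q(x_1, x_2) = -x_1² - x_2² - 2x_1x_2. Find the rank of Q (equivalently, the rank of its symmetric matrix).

The associated matrix is A = [[-1, -1], [-1, -1]].
Congruent diagonalization of A (simultaneous row and column reduction) yields pivots -1, 0.
So there are 1 negative, 1 zero pivots.
The rank is the number of nonzero pivots: 1.

1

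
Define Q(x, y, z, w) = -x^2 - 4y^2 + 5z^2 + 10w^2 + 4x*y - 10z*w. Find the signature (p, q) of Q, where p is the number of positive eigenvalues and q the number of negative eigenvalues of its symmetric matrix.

(2, 1)

The associated matrix is A = [[-1, 2, 0, 0], [2, -4, 0, 0], [0, 0, 5, -5], [0, 0, -5, 10]].
Congruent diagonalization of A (simultaneous row and column reduction) yields pivots -1, 0, 5, 5.
That gives 2 positive, 1 negative, 1 zero pivots.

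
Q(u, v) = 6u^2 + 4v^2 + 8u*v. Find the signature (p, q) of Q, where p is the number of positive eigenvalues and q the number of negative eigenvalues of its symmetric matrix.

The symmetric matrix is A = [[6, 4], [4, 4]].
Symmetric row and column elimination reduces A to a congruent diagonal form with pivots 6, 4/3.
That gives 2 positive pivots.

(2, 0)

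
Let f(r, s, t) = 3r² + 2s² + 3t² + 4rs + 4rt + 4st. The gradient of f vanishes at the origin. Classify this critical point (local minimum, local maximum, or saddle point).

The Hessian at the origin is H = [[6, 4, 4], [4, 4, 4], [4, 4, 6]].
Row-reducing H symmetrically gives the diagonal entries 6, 4/3, 2.
So there are 3 positive pivots.
H is positive definite, so the origin is a strict local minimum.

local minimum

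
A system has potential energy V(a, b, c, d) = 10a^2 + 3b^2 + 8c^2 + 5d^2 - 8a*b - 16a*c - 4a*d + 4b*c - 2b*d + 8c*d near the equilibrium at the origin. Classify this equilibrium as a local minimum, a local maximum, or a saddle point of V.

The Hessian at the origin is H = [[20, -8, -16, -4], [-8, 6, 4, -2], [-16, 4, 16, 8], [-4, -2, 8, 10]].
Symmetric row and column elimination reduces H to a congruent diagonal form with pivots 20, 14/5, 8/7, 2.
That gives 4 positive pivots.
H is positive definite, so the origin is a strict local minimum.

local minimum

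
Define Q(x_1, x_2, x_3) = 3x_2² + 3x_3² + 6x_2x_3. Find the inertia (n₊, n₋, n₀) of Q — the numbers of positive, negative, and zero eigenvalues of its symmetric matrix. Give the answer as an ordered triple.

The associated matrix is A = [[0, 0, 0], [0, 3, 3], [0, 3, 3]].
Applying the same elementary operations to the rows and columns of A produces a congruent diagonal matrix with entries 0, 3, 0.
That gives 1 positive, 2 zero pivots.

(1, 0, 2)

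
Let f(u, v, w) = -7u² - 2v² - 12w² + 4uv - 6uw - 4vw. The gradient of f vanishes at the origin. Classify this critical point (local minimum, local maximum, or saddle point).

The Hessian at the origin is H = [[-14, 4, -6], [4, -4, -4], [-6, -4, -24]].
An LDLᵀ factorisation of H has diagonal entries -14, -20/7, -10.
So there are 3 negative pivots.
H is negative definite, so the origin is a strict local maximum.

local maximum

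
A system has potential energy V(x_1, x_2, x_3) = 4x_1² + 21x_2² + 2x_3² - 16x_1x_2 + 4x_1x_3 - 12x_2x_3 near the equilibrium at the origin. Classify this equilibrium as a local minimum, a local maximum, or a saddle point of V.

local minimum

The Hessian at the origin is H = [[8, -16, 4], [-16, 42, -12], [4, -12, 4]].
Congruent diagonalization of H (simultaneous row and column reduction) yields pivots 8, 10, 2/5.
So there are 3 positive pivots.
H is positive definite, so the origin is a strict local minimum.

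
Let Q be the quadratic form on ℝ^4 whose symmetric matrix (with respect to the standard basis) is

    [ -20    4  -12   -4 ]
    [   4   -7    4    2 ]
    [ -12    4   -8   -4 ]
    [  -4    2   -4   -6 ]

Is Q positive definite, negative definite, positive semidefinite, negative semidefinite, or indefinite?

Symmetric row and column elimination reduces A to a congruent diagonal form with pivots -20, -31/5, -12/31, -2/3.
Counting signs: 4 negative.
Hence Q is negative definite.

negative definite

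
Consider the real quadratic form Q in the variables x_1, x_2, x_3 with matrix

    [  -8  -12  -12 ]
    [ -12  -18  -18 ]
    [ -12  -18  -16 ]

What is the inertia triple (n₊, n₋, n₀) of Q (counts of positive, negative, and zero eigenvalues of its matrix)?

(1, 1, 1)

Applying the same elementary operations to the rows and columns of A produces a congruent diagonal matrix with entries -8, 0, 2.
So there are 1 positive, 1 negative, 1 zero pivots.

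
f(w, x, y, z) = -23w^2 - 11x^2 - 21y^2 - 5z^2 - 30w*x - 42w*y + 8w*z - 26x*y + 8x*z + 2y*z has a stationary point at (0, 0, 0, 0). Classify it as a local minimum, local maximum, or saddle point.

The Hessian at the origin is H = [[-46, -30, -42, 8], [-30, -22, -26, 8], [-42, -26, -42, 2], [8, 8, 2, -10]].
An LDLᵀ factorisation of H has diagonal entries -46, -56/23, -20/7, -3/5.
Counting signs: 4 negative.
H is negative definite, so the origin is a strict local maximum.

local maximum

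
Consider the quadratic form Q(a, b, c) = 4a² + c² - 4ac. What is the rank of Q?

1

Write A = [[4, 0, -2], [0, 0, 0], [-2, 0, 1]].
Applying the same elementary operations to the rows and columns of A produces a congruent diagonal matrix with entries 4, 0, 0.
So there are 1 positive, 2 zero pivots.
The rank is the number of nonzero pivots: 1.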